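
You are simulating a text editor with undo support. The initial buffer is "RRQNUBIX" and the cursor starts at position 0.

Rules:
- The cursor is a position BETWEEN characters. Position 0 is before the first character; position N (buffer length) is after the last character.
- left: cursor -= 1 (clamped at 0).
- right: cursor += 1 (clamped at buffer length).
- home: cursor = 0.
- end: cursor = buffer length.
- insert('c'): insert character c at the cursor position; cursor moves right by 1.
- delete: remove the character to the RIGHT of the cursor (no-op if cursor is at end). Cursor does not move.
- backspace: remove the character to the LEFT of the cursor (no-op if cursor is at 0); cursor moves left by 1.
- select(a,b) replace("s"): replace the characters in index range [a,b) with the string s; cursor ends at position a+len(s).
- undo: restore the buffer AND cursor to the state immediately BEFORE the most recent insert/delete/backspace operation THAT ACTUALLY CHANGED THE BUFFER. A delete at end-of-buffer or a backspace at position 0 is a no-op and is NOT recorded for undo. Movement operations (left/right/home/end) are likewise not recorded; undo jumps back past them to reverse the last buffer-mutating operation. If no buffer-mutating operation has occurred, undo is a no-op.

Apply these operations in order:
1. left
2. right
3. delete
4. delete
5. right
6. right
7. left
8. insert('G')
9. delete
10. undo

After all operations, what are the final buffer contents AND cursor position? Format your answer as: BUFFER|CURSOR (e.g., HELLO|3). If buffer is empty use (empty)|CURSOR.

After op 1 (left): buf='RRQNUBIX' cursor=0
After op 2 (right): buf='RRQNUBIX' cursor=1
After op 3 (delete): buf='RQNUBIX' cursor=1
After op 4 (delete): buf='RNUBIX' cursor=1
After op 5 (right): buf='RNUBIX' cursor=2
After op 6 (right): buf='RNUBIX' cursor=3
After op 7 (left): buf='RNUBIX' cursor=2
After op 8 (insert('G')): buf='RNGUBIX' cursor=3
After op 9 (delete): buf='RNGBIX' cursor=3
After op 10 (undo): buf='RNGUBIX' cursor=3

Answer: RNGUBIX|3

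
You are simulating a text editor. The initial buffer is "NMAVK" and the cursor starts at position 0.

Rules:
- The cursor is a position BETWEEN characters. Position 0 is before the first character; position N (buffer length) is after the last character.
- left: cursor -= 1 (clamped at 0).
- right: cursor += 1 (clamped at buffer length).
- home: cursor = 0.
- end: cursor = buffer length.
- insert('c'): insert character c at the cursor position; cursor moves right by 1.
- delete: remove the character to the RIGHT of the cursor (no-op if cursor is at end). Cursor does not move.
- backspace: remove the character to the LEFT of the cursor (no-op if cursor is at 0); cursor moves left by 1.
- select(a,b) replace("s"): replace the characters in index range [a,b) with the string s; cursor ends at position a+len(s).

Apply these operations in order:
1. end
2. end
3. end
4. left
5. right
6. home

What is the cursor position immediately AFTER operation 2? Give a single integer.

After op 1 (end): buf='NMAVK' cursor=5
After op 2 (end): buf='NMAVK' cursor=5

Answer: 5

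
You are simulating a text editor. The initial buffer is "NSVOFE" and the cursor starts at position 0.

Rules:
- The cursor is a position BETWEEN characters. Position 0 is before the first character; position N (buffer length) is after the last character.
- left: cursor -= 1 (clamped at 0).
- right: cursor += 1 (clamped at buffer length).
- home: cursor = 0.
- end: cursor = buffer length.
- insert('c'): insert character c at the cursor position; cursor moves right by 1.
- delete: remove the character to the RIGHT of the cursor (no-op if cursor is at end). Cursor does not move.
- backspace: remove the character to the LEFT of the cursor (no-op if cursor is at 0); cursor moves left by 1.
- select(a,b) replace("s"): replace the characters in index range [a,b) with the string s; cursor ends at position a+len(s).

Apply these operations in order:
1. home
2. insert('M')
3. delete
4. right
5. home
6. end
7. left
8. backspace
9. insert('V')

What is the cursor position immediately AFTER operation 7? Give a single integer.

After op 1 (home): buf='NSVOFE' cursor=0
After op 2 (insert('M')): buf='MNSVOFE' cursor=1
After op 3 (delete): buf='MSVOFE' cursor=1
After op 4 (right): buf='MSVOFE' cursor=2
After op 5 (home): buf='MSVOFE' cursor=0
After op 6 (end): buf='MSVOFE' cursor=6
After op 7 (left): buf='MSVOFE' cursor=5

Answer: 5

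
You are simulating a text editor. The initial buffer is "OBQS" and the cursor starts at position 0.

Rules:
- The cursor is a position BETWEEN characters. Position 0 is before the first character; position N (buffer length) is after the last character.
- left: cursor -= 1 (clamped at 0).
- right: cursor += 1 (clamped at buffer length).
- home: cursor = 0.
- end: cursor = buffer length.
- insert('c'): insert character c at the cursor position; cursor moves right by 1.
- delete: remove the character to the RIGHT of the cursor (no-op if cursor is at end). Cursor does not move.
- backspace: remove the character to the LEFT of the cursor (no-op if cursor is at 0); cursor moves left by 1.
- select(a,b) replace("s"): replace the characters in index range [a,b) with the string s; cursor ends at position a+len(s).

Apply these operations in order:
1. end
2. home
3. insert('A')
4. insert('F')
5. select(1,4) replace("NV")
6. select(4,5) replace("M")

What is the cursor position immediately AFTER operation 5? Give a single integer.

After op 1 (end): buf='OBQS' cursor=4
After op 2 (home): buf='OBQS' cursor=0
After op 3 (insert('A')): buf='AOBQS' cursor=1
After op 4 (insert('F')): buf='AFOBQS' cursor=2
After op 5 (select(1,4) replace("NV")): buf='ANVQS' cursor=3

Answer: 3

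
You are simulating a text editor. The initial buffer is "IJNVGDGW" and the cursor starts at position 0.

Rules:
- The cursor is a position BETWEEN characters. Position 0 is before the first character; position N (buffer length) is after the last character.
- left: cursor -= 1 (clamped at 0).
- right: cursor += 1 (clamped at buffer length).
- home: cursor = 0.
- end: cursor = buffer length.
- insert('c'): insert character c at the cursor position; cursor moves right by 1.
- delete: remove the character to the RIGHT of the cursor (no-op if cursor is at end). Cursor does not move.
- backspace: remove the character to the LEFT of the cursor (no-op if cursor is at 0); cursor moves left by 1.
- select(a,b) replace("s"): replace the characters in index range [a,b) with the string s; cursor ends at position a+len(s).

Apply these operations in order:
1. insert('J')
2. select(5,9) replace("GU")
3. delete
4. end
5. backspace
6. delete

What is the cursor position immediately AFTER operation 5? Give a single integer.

Answer: 6

Derivation:
After op 1 (insert('J')): buf='JIJNVGDGW' cursor=1
After op 2 (select(5,9) replace("GU")): buf='JIJNVGU' cursor=7
After op 3 (delete): buf='JIJNVGU' cursor=7
After op 4 (end): buf='JIJNVGU' cursor=7
After op 5 (backspace): buf='JIJNVG' cursor=6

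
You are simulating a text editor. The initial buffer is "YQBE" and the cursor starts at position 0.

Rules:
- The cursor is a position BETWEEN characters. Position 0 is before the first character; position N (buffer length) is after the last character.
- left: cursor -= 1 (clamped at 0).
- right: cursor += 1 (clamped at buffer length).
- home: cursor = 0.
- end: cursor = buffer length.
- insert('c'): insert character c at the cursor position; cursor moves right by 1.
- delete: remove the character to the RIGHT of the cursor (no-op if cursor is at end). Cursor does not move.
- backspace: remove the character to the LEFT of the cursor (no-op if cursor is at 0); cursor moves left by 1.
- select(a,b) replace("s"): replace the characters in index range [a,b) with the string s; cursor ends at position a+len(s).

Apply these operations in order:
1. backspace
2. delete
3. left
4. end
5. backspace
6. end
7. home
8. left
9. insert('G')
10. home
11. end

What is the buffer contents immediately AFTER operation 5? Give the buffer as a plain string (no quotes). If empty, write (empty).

Answer: QB

Derivation:
After op 1 (backspace): buf='YQBE' cursor=0
After op 2 (delete): buf='QBE' cursor=0
After op 3 (left): buf='QBE' cursor=0
After op 4 (end): buf='QBE' cursor=3
After op 5 (backspace): buf='QB' cursor=2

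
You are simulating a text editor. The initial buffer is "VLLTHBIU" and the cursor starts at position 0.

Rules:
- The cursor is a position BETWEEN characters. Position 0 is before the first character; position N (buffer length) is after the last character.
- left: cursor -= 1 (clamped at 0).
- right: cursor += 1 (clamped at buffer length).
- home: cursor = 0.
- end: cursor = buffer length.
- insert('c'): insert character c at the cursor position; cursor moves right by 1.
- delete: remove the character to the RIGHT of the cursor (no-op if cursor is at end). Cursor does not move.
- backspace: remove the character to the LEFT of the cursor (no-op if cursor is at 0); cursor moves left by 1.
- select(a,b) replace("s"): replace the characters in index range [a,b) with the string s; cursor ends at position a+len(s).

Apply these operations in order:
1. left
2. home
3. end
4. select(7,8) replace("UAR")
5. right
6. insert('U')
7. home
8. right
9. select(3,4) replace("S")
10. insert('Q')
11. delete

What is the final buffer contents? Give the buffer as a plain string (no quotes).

After op 1 (left): buf='VLLTHBIU' cursor=0
After op 2 (home): buf='VLLTHBIU' cursor=0
After op 3 (end): buf='VLLTHBIU' cursor=8
After op 4 (select(7,8) replace("UAR")): buf='VLLTHBIUAR' cursor=10
After op 5 (right): buf='VLLTHBIUAR' cursor=10
After op 6 (insert('U')): buf='VLLTHBIUARU' cursor=11
After op 7 (home): buf='VLLTHBIUARU' cursor=0
After op 8 (right): buf='VLLTHBIUARU' cursor=1
After op 9 (select(3,4) replace("S")): buf='VLLSHBIUARU' cursor=4
After op 10 (insert('Q')): buf='VLLSQHBIUARU' cursor=5
After op 11 (delete): buf='VLLSQBIUARU' cursor=5

Answer: VLLSQBIUARU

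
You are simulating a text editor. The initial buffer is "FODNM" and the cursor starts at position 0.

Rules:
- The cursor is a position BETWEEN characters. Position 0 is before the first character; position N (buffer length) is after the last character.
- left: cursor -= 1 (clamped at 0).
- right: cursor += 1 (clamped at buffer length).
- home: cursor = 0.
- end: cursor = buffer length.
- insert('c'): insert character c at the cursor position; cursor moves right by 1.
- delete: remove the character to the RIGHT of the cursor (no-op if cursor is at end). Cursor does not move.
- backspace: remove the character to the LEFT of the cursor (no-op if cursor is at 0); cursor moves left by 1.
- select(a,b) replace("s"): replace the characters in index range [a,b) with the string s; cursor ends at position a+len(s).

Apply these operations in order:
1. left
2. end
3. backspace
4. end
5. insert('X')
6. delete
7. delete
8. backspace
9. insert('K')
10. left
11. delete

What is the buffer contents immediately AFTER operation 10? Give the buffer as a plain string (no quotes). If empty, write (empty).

After op 1 (left): buf='FODNM' cursor=0
After op 2 (end): buf='FODNM' cursor=5
After op 3 (backspace): buf='FODN' cursor=4
After op 4 (end): buf='FODN' cursor=4
After op 5 (insert('X')): buf='FODNX' cursor=5
After op 6 (delete): buf='FODNX' cursor=5
After op 7 (delete): buf='FODNX' cursor=5
After op 8 (backspace): buf='FODN' cursor=4
After op 9 (insert('K')): buf='FODNK' cursor=5
After op 10 (left): buf='FODNK' cursor=4

Answer: FODNK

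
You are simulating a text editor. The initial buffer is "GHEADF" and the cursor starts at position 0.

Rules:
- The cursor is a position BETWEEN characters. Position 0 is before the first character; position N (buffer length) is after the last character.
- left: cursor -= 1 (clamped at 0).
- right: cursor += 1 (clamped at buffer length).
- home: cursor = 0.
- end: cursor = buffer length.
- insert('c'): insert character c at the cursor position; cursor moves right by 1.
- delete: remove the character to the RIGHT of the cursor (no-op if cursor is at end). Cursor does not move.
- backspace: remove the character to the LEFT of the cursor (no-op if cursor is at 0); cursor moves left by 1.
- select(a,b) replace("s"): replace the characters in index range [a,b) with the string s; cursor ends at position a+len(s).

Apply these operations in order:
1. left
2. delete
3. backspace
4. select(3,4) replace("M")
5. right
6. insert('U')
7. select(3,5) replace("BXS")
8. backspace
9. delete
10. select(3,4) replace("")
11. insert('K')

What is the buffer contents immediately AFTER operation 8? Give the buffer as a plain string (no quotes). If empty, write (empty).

After op 1 (left): buf='GHEADF' cursor=0
After op 2 (delete): buf='HEADF' cursor=0
After op 3 (backspace): buf='HEADF' cursor=0
After op 4 (select(3,4) replace("M")): buf='HEAMF' cursor=4
After op 5 (right): buf='HEAMF' cursor=5
After op 6 (insert('U')): buf='HEAMFU' cursor=6
After op 7 (select(3,5) replace("BXS")): buf='HEABXSU' cursor=6
After op 8 (backspace): buf='HEABXU' cursor=5

Answer: HEABXU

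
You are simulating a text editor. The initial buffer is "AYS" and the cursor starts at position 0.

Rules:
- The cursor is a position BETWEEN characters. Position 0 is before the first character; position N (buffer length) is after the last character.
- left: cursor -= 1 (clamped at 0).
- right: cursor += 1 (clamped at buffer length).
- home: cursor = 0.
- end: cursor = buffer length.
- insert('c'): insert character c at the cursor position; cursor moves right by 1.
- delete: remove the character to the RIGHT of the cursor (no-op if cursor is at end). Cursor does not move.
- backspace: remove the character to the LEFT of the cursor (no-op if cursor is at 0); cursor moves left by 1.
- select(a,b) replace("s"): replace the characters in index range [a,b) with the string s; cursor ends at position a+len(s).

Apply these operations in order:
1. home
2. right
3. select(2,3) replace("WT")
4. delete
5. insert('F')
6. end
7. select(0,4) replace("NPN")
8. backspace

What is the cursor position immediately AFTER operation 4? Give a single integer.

After op 1 (home): buf='AYS' cursor=0
After op 2 (right): buf='AYS' cursor=1
After op 3 (select(2,3) replace("WT")): buf='AYWT' cursor=4
After op 4 (delete): buf='AYWT' cursor=4

Answer: 4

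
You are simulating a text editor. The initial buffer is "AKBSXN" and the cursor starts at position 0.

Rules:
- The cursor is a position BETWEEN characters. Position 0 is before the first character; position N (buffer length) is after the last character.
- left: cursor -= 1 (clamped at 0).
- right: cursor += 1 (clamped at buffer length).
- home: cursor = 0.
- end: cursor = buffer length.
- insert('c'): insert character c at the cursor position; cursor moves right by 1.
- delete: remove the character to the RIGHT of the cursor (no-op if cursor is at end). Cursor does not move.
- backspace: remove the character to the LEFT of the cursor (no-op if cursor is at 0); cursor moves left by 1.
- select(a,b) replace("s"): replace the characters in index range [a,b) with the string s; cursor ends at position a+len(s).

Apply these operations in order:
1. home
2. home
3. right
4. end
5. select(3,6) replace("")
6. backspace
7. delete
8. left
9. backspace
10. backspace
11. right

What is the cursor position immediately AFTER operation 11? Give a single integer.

Answer: 1

Derivation:
After op 1 (home): buf='AKBSXN' cursor=0
After op 2 (home): buf='AKBSXN' cursor=0
After op 3 (right): buf='AKBSXN' cursor=1
After op 4 (end): buf='AKBSXN' cursor=6
After op 5 (select(3,6) replace("")): buf='AKB' cursor=3
After op 6 (backspace): buf='AK' cursor=2
After op 7 (delete): buf='AK' cursor=2
After op 8 (left): buf='AK' cursor=1
After op 9 (backspace): buf='K' cursor=0
After op 10 (backspace): buf='K' cursor=0
After op 11 (right): buf='K' cursor=1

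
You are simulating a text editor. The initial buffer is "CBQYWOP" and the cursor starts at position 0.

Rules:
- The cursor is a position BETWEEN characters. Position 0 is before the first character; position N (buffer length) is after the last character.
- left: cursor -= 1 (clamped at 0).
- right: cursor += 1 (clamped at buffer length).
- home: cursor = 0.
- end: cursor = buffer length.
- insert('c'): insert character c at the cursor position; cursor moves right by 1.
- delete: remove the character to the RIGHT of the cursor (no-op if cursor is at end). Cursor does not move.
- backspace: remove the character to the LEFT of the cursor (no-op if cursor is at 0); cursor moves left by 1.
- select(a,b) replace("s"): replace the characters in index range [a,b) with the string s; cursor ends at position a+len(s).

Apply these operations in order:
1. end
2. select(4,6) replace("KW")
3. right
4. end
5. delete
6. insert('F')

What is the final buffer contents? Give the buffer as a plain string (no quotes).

Answer: CBQYKWPF

Derivation:
After op 1 (end): buf='CBQYWOP' cursor=7
After op 2 (select(4,6) replace("KW")): buf='CBQYKWP' cursor=6
After op 3 (right): buf='CBQYKWP' cursor=7
After op 4 (end): buf='CBQYKWP' cursor=7
After op 5 (delete): buf='CBQYKWP' cursor=7
After op 6 (insert('F')): buf='CBQYKWPF' cursor=8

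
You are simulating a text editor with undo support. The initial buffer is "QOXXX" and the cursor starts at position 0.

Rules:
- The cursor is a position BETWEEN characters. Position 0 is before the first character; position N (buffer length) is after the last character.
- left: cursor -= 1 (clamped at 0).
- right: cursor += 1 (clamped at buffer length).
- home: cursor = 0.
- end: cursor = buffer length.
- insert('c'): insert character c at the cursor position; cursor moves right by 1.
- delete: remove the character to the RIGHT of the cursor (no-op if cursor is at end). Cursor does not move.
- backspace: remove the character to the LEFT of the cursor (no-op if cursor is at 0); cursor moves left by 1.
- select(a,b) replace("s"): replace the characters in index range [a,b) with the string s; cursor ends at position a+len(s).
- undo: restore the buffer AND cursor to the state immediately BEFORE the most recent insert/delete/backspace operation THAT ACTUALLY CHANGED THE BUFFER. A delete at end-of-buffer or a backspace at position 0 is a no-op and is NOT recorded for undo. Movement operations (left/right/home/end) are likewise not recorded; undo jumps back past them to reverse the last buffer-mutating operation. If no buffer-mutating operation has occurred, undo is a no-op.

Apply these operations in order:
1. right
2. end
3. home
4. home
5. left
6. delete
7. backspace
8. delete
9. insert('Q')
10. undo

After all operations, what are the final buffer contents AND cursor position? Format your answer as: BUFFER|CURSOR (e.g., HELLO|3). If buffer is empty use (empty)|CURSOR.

After op 1 (right): buf='QOXXX' cursor=1
After op 2 (end): buf='QOXXX' cursor=5
After op 3 (home): buf='QOXXX' cursor=0
After op 4 (home): buf='QOXXX' cursor=0
After op 5 (left): buf='QOXXX' cursor=0
After op 6 (delete): buf='OXXX' cursor=0
After op 7 (backspace): buf='OXXX' cursor=0
After op 8 (delete): buf='XXX' cursor=0
After op 9 (insert('Q')): buf='QXXX' cursor=1
After op 10 (undo): buf='XXX' cursor=0

Answer: XXX|0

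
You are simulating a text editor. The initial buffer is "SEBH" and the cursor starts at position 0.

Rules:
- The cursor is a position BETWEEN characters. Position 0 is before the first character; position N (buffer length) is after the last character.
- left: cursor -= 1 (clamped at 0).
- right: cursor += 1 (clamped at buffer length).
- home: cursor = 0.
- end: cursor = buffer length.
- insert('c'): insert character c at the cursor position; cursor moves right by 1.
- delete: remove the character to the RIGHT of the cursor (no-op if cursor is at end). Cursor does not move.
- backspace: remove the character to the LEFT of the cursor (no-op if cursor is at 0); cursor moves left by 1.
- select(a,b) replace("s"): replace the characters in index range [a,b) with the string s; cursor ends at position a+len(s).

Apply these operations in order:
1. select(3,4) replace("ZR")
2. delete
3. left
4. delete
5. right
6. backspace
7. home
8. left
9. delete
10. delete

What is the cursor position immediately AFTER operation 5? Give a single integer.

Answer: 4

Derivation:
After op 1 (select(3,4) replace("ZR")): buf='SEBZR' cursor=5
After op 2 (delete): buf='SEBZR' cursor=5
After op 3 (left): buf='SEBZR' cursor=4
After op 4 (delete): buf='SEBZ' cursor=4
After op 5 (right): buf='SEBZ' cursor=4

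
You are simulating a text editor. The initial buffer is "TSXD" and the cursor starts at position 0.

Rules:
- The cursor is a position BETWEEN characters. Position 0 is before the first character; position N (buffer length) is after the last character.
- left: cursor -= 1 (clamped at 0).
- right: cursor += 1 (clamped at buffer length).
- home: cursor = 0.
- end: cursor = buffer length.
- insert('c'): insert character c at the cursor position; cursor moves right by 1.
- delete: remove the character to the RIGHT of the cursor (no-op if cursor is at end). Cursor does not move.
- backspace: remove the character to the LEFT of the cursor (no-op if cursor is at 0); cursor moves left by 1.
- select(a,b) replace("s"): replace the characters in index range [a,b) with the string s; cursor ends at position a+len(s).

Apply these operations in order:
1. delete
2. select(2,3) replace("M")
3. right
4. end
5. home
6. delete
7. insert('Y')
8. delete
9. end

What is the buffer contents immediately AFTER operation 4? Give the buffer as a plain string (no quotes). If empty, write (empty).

Answer: SXM

Derivation:
After op 1 (delete): buf='SXD' cursor=0
After op 2 (select(2,3) replace("M")): buf='SXM' cursor=3
After op 3 (right): buf='SXM' cursor=3
After op 4 (end): buf='SXM' cursor=3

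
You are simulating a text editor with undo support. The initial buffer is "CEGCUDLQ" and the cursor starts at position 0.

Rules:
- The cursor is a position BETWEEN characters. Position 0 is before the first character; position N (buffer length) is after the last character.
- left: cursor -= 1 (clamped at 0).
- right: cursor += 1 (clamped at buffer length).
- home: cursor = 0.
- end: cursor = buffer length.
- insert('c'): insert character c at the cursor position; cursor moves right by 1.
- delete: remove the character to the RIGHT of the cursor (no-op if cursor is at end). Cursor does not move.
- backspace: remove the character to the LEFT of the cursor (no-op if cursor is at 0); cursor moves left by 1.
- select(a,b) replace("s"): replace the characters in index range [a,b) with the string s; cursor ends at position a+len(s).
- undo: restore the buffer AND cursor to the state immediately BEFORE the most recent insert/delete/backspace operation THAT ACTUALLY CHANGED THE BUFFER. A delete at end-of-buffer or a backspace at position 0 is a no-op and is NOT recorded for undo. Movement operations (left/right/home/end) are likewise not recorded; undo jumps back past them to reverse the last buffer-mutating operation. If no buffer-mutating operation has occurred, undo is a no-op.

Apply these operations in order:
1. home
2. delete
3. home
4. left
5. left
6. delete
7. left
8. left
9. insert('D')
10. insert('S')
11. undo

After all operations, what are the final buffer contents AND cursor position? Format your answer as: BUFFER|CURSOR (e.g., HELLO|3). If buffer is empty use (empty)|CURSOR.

After op 1 (home): buf='CEGCUDLQ' cursor=0
After op 2 (delete): buf='EGCUDLQ' cursor=0
After op 3 (home): buf='EGCUDLQ' cursor=0
After op 4 (left): buf='EGCUDLQ' cursor=0
After op 5 (left): buf='EGCUDLQ' cursor=0
After op 6 (delete): buf='GCUDLQ' cursor=0
After op 7 (left): buf='GCUDLQ' cursor=0
After op 8 (left): buf='GCUDLQ' cursor=0
After op 9 (insert('D')): buf='DGCUDLQ' cursor=1
After op 10 (insert('S')): buf='DSGCUDLQ' cursor=2
After op 11 (undo): buf='DGCUDLQ' cursor=1

Answer: DGCUDLQ|1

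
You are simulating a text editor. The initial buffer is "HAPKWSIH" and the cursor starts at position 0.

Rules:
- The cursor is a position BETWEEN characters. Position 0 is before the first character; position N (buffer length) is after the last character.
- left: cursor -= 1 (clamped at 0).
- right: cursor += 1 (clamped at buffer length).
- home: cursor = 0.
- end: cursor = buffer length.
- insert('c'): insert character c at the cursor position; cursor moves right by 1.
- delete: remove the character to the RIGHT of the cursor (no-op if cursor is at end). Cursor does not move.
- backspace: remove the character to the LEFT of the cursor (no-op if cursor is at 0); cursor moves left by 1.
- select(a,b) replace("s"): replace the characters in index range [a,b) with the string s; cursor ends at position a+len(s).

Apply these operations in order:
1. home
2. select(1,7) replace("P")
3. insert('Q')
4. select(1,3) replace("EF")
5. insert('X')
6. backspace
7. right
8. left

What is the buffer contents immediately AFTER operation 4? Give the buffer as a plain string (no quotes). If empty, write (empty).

Answer: HEFH

Derivation:
After op 1 (home): buf='HAPKWSIH' cursor=0
After op 2 (select(1,7) replace("P")): buf='HPH' cursor=2
After op 3 (insert('Q')): buf='HPQH' cursor=3
After op 4 (select(1,3) replace("EF")): buf='HEFH' cursor=3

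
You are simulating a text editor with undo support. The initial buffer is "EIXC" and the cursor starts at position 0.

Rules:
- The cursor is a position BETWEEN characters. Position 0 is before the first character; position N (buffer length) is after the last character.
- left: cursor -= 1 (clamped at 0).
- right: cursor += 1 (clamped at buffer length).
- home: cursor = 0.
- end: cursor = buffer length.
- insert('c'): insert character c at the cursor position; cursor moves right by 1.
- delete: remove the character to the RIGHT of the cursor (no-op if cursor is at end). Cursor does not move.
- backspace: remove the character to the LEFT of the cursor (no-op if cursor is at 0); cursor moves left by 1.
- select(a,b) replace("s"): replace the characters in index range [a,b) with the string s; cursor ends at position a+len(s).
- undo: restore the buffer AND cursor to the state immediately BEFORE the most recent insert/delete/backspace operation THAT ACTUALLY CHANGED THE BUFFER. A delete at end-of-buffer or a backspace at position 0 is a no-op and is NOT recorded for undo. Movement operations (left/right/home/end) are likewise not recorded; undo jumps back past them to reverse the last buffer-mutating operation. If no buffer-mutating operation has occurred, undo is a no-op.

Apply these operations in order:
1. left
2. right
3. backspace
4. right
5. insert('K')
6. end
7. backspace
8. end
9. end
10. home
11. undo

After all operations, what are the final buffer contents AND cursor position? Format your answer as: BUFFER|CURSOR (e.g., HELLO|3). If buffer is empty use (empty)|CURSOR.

After op 1 (left): buf='EIXC' cursor=0
After op 2 (right): buf='EIXC' cursor=1
After op 3 (backspace): buf='IXC' cursor=0
After op 4 (right): buf='IXC' cursor=1
After op 5 (insert('K')): buf='IKXC' cursor=2
After op 6 (end): buf='IKXC' cursor=4
After op 7 (backspace): buf='IKX' cursor=3
After op 8 (end): buf='IKX' cursor=3
After op 9 (end): buf='IKX' cursor=3
After op 10 (home): buf='IKX' cursor=0
After op 11 (undo): buf='IKXC' cursor=4

Answer: IKXC|4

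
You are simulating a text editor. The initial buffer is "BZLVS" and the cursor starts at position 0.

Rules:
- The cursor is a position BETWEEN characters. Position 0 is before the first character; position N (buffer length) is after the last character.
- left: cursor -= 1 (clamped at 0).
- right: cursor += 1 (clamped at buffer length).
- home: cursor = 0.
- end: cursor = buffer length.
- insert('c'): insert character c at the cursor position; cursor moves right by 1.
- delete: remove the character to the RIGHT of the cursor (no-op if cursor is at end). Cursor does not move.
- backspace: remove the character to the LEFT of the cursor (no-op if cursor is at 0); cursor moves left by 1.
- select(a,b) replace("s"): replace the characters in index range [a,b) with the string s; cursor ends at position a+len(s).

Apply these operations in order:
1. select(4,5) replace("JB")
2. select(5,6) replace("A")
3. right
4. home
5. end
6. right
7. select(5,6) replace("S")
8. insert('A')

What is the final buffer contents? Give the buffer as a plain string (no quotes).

After op 1 (select(4,5) replace("JB")): buf='BZLVJB' cursor=6
After op 2 (select(5,6) replace("A")): buf='BZLVJA' cursor=6
After op 3 (right): buf='BZLVJA' cursor=6
After op 4 (home): buf='BZLVJA' cursor=0
After op 5 (end): buf='BZLVJA' cursor=6
After op 6 (right): buf='BZLVJA' cursor=6
After op 7 (select(5,6) replace("S")): buf='BZLVJS' cursor=6
After op 8 (insert('A')): buf='BZLVJSA' cursor=7

Answer: BZLVJSA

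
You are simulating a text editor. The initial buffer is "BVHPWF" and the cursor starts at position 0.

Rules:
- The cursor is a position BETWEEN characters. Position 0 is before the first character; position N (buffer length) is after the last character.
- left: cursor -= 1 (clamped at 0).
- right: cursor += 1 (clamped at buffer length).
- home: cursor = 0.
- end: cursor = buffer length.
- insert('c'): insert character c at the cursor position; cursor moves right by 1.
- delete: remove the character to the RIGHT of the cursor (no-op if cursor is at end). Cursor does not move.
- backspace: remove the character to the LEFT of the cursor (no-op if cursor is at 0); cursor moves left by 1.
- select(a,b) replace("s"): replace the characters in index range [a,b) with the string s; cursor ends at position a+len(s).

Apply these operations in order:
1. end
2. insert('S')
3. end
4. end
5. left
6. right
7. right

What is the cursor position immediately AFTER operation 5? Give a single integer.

After op 1 (end): buf='BVHPWF' cursor=6
After op 2 (insert('S')): buf='BVHPWFS' cursor=7
After op 3 (end): buf='BVHPWFS' cursor=7
After op 4 (end): buf='BVHPWFS' cursor=7
After op 5 (left): buf='BVHPWFS' cursor=6

Answer: 6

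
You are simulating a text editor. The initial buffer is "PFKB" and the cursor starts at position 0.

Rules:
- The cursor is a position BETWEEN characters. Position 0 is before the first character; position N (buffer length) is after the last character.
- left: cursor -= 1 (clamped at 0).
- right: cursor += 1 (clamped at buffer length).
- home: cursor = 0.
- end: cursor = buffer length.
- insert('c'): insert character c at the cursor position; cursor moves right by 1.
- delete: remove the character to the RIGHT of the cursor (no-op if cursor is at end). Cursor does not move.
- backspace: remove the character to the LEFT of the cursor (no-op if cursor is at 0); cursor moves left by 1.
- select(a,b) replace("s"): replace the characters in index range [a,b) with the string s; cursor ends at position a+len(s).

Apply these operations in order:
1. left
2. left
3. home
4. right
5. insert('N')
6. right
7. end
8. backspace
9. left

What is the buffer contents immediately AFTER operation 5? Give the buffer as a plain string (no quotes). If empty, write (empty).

Answer: PNFKB

Derivation:
After op 1 (left): buf='PFKB' cursor=0
After op 2 (left): buf='PFKB' cursor=0
After op 3 (home): buf='PFKB' cursor=0
After op 4 (right): buf='PFKB' cursor=1
After op 5 (insert('N')): buf='PNFKB' cursor=2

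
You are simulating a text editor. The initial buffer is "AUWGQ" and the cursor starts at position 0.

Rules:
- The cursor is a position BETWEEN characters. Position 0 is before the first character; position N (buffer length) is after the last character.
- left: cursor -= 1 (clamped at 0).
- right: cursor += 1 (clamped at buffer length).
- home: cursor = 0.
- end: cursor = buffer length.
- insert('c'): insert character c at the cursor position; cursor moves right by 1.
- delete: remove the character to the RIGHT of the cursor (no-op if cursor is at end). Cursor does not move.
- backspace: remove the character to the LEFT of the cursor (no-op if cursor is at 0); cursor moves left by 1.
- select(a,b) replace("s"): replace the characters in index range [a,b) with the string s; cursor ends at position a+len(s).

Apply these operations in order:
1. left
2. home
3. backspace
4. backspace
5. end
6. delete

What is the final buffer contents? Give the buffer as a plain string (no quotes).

Answer: AUWGQ

Derivation:
After op 1 (left): buf='AUWGQ' cursor=0
After op 2 (home): buf='AUWGQ' cursor=0
After op 3 (backspace): buf='AUWGQ' cursor=0
After op 4 (backspace): buf='AUWGQ' cursor=0
After op 5 (end): buf='AUWGQ' cursor=5
After op 6 (delete): buf='AUWGQ' cursor=5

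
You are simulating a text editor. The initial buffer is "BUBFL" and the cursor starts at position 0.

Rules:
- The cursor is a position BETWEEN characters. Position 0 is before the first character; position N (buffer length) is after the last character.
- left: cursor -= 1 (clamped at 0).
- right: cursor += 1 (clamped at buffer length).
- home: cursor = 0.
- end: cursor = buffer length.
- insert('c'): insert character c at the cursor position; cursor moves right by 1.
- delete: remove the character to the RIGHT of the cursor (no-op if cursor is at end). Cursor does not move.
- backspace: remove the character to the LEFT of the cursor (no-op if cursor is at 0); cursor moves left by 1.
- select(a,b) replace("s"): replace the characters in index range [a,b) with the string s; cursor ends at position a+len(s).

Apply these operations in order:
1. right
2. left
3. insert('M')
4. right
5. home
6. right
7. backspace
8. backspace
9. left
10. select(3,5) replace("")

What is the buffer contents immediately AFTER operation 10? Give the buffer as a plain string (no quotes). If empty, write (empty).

Answer: BUB

Derivation:
After op 1 (right): buf='BUBFL' cursor=1
After op 2 (left): buf='BUBFL' cursor=0
After op 3 (insert('M')): buf='MBUBFL' cursor=1
After op 4 (right): buf='MBUBFL' cursor=2
After op 5 (home): buf='MBUBFL' cursor=0
After op 6 (right): buf='MBUBFL' cursor=1
After op 7 (backspace): buf='BUBFL' cursor=0
After op 8 (backspace): buf='BUBFL' cursor=0
After op 9 (left): buf='BUBFL' cursor=0
After op 10 (select(3,5) replace("")): buf='BUB' cursor=3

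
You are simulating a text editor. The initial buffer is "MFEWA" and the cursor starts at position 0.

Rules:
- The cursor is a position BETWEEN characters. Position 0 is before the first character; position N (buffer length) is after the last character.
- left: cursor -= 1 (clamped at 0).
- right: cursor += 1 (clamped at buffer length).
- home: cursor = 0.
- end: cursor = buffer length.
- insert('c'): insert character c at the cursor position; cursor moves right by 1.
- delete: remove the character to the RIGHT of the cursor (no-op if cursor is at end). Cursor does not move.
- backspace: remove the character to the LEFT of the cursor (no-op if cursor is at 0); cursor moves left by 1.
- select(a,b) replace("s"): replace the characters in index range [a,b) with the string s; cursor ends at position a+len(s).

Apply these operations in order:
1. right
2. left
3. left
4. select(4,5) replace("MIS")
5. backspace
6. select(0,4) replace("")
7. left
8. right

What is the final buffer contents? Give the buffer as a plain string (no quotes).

After op 1 (right): buf='MFEWA' cursor=1
After op 2 (left): buf='MFEWA' cursor=0
After op 3 (left): buf='MFEWA' cursor=0
After op 4 (select(4,5) replace("MIS")): buf='MFEWMIS' cursor=7
After op 5 (backspace): buf='MFEWMI' cursor=6
After op 6 (select(0,4) replace("")): buf='MI' cursor=0
After op 7 (left): buf='MI' cursor=0
After op 8 (right): buf='MI' cursor=1

Answer: MI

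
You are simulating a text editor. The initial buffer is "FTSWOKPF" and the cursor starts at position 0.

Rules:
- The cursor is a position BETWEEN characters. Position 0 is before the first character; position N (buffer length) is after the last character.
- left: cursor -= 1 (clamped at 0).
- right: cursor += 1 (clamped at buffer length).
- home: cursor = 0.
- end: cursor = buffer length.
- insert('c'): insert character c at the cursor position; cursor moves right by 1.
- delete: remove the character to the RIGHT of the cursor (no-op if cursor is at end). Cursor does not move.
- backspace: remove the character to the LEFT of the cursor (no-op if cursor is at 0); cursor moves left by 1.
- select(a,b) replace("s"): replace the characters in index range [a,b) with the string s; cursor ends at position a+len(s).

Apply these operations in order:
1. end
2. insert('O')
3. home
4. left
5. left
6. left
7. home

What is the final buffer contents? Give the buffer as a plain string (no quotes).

After op 1 (end): buf='FTSWOKPF' cursor=8
After op 2 (insert('O')): buf='FTSWOKPFO' cursor=9
After op 3 (home): buf='FTSWOKPFO' cursor=0
After op 4 (left): buf='FTSWOKPFO' cursor=0
After op 5 (left): buf='FTSWOKPFO' cursor=0
After op 6 (left): buf='FTSWOKPFO' cursor=0
After op 7 (home): buf='FTSWOKPFO' cursor=0

Answer: FTSWOKPFO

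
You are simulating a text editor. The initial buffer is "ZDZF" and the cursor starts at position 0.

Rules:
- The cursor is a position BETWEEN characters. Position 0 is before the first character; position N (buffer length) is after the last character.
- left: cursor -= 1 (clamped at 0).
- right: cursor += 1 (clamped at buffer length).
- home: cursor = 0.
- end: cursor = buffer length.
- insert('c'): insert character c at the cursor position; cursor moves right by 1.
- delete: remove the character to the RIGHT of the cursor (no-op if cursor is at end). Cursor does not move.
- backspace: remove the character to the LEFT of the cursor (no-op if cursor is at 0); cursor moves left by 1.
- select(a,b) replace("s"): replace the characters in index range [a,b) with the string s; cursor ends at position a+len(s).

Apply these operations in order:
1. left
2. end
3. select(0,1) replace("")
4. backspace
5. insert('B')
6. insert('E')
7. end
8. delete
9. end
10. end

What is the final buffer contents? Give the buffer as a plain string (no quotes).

After op 1 (left): buf='ZDZF' cursor=0
After op 2 (end): buf='ZDZF' cursor=4
After op 3 (select(0,1) replace("")): buf='DZF' cursor=0
After op 4 (backspace): buf='DZF' cursor=0
After op 5 (insert('B')): buf='BDZF' cursor=1
After op 6 (insert('E')): buf='BEDZF' cursor=2
After op 7 (end): buf='BEDZF' cursor=5
After op 8 (delete): buf='BEDZF' cursor=5
After op 9 (end): buf='BEDZF' cursor=5
After op 10 (end): buf='BEDZF' cursor=5

Answer: BEDZF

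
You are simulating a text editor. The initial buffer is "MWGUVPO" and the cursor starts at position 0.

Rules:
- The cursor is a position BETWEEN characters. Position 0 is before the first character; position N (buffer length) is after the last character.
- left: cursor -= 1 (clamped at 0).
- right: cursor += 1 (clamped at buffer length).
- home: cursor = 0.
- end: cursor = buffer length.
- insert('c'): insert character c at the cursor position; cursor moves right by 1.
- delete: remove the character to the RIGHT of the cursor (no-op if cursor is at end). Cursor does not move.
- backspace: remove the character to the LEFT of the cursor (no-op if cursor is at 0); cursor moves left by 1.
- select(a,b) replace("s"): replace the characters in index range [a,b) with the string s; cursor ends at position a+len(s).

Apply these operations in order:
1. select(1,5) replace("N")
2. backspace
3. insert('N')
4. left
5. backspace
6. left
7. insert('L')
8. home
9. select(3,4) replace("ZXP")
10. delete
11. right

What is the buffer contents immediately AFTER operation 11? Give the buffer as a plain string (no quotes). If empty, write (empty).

Answer: LNPZXP

Derivation:
After op 1 (select(1,5) replace("N")): buf='MNPO' cursor=2
After op 2 (backspace): buf='MPO' cursor=1
After op 3 (insert('N')): buf='MNPO' cursor=2
After op 4 (left): buf='MNPO' cursor=1
After op 5 (backspace): buf='NPO' cursor=0
After op 6 (left): buf='NPO' cursor=0
After op 7 (insert('L')): buf='LNPO' cursor=1
After op 8 (home): buf='LNPO' cursor=0
After op 9 (select(3,4) replace("ZXP")): buf='LNPZXP' cursor=6
After op 10 (delete): buf='LNPZXP' cursor=6
After op 11 (right): buf='LNPZXP' cursor=6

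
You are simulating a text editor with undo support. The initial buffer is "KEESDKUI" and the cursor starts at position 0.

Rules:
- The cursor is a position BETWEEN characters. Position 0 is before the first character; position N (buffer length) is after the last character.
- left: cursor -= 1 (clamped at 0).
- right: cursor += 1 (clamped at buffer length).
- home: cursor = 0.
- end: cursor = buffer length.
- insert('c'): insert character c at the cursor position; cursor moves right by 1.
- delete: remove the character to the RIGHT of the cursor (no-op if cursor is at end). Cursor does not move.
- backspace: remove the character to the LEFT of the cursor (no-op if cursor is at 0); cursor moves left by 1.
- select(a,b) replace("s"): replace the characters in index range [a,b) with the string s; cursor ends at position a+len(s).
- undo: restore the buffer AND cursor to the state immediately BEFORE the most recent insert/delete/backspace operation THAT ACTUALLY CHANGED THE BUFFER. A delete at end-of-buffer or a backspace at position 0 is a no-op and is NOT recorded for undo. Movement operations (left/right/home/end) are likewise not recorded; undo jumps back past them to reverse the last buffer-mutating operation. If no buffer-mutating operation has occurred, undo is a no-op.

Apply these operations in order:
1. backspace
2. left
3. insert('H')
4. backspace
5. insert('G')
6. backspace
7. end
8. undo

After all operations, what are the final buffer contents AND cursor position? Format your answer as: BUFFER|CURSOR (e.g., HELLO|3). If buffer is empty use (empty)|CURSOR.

Answer: GKEESDKUI|1

Derivation:
After op 1 (backspace): buf='KEESDKUI' cursor=0
After op 2 (left): buf='KEESDKUI' cursor=0
After op 3 (insert('H')): buf='HKEESDKUI' cursor=1
After op 4 (backspace): buf='KEESDKUI' cursor=0
After op 5 (insert('G')): buf='GKEESDKUI' cursor=1
After op 6 (backspace): buf='KEESDKUI' cursor=0
After op 7 (end): buf='KEESDKUI' cursor=8
After op 8 (undo): buf='GKEESDKUI' cursor=1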